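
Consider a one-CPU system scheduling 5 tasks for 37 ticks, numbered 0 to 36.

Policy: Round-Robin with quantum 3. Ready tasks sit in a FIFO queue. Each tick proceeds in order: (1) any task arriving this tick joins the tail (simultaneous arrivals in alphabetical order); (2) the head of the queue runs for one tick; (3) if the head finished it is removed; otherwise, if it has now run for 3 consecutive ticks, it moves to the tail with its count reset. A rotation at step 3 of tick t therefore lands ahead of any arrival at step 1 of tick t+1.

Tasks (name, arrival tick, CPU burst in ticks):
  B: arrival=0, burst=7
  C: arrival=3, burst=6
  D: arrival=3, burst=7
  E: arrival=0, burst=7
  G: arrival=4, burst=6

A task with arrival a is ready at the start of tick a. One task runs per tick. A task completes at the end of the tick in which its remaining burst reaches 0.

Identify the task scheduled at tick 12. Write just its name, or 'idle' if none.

t=0: queue=[B,E] q_used=0 → run B
t=1: queue=[B,E] q_used=1 → run B
t=2: queue=[B,E] q_used=2 → run B
t=3: queue=[E,B,C,D] q_used=0 → run E
t=4: queue=[E,B,C,D,G] q_used=1 → run E
t=5: queue=[E,B,C,D,G] q_used=2 → run E
t=6: queue=[B,C,D,G,E] q_used=0 → run B
t=7: queue=[B,C,D,G,E] q_used=1 → run B
t=8: queue=[B,C,D,G,E] q_used=2 → run B
t=9: queue=[C,D,G,E,B] q_used=0 → run C
t=10: queue=[C,D,G,E,B] q_used=1 → run C
t=11: queue=[C,D,G,E,B] q_used=2 → run C
t=12: queue=[D,G,E,B,C] q_used=0 → run D
t=13: queue=[D,G,E,B,C] q_used=1 → run D
t=14: queue=[D,G,E,B,C] q_used=2 → run D
t=15: queue=[G,E,B,C,D] q_used=0 → run G
t=16: queue=[G,E,B,C,D] q_used=1 → run G
t=17: queue=[G,E,B,C,D] q_used=2 → run G
t=18: queue=[E,B,C,D,G] q_used=0 → run E
t=19: queue=[E,B,C,D,G] q_used=1 → run E
t=20: queue=[E,B,C,D,G] q_used=2 → run E
t=21: queue=[B,C,D,G,E] q_used=0 → run B
t=22: queue=[C,D,G,E] q_used=0 → run C
t=23: queue=[C,D,G,E] q_used=1 → run C
t=24: queue=[C,D,G,E] q_used=2 → run C
t=25: queue=[D,G,E] q_used=0 → run D
t=26: queue=[D,G,E] q_used=1 → run D
t=27: queue=[D,G,E] q_used=2 → run D
t=28: queue=[G,E,D] q_used=0 → run G
t=29: queue=[G,E,D] q_used=1 → run G
t=30: queue=[G,E,D] q_used=2 → run G
t=31: queue=[E,D] q_used=0 → run E
t=32: queue=[D] q_used=0 → run D
t=33: (idle)
t=34: (idle)
t=35: (idle)
t=36: (idle)

running at tick 12 = D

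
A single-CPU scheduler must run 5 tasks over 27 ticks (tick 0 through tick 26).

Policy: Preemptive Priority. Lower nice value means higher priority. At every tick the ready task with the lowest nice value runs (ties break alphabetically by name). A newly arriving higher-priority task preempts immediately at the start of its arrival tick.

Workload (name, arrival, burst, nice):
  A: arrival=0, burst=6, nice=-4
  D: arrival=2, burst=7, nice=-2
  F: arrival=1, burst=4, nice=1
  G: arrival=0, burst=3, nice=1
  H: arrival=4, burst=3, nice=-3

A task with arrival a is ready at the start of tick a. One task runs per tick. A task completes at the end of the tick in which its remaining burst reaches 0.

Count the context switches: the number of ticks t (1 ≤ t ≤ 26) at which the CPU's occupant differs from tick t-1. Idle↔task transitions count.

context switches = 5

t=0: ready={A,G} → run A
t=1: ready={A,F,G} → run A
t=2: ready={A,D,F,G} → run A
t=3: ready={A,D,F,G} → run A
t=4: ready={A,D,F,G,H} → run A
t=5: ready={A,D,F,G,H} → run A
t=6: ready={D,F,G,H} → run H
t=7: ready={D,F,G,H} → run H
t=8: ready={D,F,G,H} → run H
t=9: ready={D,F,G} → run D
t=10: ready={D,F,G} → run D
t=11: ready={D,F,G} → run D
t=12: ready={D,F,G} → run D
t=13: ready={D,F,G} → run D
t=14: ready={D,F,G} → run D
t=15: ready={D,F,G} → run D
t=16: ready={F,G} → run F
t=17: ready={F,G} → run F
t=18: ready={F,G} → run F
t=19: ready={F,G} → run F
t=20: ready={G} → run G
t=21: ready={G} → run G
t=22: ready={G} → run G
t=23: (idle)
t=24: (idle)
t=25: (idle)
t=26: (idle)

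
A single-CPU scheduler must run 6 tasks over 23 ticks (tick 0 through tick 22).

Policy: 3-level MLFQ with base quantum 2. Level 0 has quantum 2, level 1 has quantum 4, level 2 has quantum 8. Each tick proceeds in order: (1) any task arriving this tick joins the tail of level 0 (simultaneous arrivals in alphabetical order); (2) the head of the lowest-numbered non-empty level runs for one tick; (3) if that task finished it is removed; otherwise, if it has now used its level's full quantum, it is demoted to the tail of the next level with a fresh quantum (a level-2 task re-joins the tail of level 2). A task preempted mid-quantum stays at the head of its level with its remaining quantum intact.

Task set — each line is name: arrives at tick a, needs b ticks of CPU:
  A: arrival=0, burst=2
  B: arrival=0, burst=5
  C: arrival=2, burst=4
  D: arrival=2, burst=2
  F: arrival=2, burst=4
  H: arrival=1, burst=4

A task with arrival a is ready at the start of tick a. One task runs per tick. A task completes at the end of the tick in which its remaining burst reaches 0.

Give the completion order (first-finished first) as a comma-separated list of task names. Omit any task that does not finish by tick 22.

completion order = A, D, B, H, C, F

t=0: L0/L1/L2 = AB/-/- → run A
t=1: L0/L1/L2 = ABH/-/- → run A
t=2: L0/L1/L2 = BHCDF/-/- → run B
t=3: L0/L1/L2 = BHCDF/-/- → run B
t=4: L0/L1/L2 = HCDF/B/- → run H
t=5: L0/L1/L2 = HCDF/B/- → run H
t=6: L0/L1/L2 = CDF/BH/- → run C
t=7: L0/L1/L2 = CDF/BH/- → run C
t=8: L0/L1/L2 = DF/BHC/- → run D
t=9: L0/L1/L2 = DF/BHC/- → run D
t=10: L0/L1/L2 = F/BHC/- → run F
t=11: L0/L1/L2 = F/BHC/- → run F
t=12: L0/L1/L2 = -/BHCF/- → run B
t=13: L0/L1/L2 = -/BHCF/- → run B
t=14: L0/L1/L2 = -/BHCF/- → run B
t=15: L0/L1/L2 = -/HCF/- → run H
t=16: L0/L1/L2 = -/HCF/- → run H
t=17: L0/L1/L2 = -/CF/- → run C
t=18: L0/L1/L2 = -/CF/- → run C
t=19: L0/L1/L2 = -/F/- → run F
t=20: L0/L1/L2 = -/F/- → run F
t=21: (idle)
t=22: (idle)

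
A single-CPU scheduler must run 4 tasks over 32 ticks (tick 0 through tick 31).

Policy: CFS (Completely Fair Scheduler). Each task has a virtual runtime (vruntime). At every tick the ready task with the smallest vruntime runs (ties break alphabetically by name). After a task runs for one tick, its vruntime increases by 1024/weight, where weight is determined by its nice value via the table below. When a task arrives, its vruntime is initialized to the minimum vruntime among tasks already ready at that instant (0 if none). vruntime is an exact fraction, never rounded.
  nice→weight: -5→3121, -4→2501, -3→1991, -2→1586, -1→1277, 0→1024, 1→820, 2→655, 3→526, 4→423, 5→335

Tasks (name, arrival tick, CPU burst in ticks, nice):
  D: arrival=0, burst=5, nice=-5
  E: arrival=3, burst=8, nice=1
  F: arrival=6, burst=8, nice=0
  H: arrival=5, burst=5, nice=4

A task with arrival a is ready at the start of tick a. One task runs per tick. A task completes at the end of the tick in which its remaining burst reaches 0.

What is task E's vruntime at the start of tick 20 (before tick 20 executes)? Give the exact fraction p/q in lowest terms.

t=0: vr[D=0] → run D
t=1: vr[D=1024/3121] → run D
t=2: vr[D=2048/3121] → run D
t=3: vr[D=3072/3121 E=3072/3121] → run D
t=4: vr[D=4096/3121 E=3072/3121] → run E
t=5: vr[D=4096/3121 E=1428736/639805 H=4096/3121] → run D
t=6: vr[E=1428736/639805 F=4096/3121 H=4096/3121] → run F
t=7: vr[E=1428736/639805 F=7217/3121 H=4096/3121] → run H
t=8: vr[E=1428736/639805 F=7217/3121 H=4928512/1320183] → run E
t=9: vr[E=2227712/639805 F=7217/3121 H=4928512/1320183] → run F
t=10: vr[E=2227712/639805 F=10338/3121 H=4928512/1320183] → run F
t=11: vr[E=2227712/639805 F=13459/3121 H=4928512/1320183] → run E
t=12: vr[E=3026688/639805 F=13459/3121 H=4928512/1320183] → run H
t=13: vr[E=3026688/639805 F=13459/3121 H=8124416/1320183] → run F
t=14: vr[E=3026688/639805 F=16580/3121 H=8124416/1320183] → run E
t=15: vr[E=3825664/639805 F=16580/3121 H=8124416/1320183] → run F
t=16: vr[E=3825664/639805 F=19701/3121 H=8124416/1320183] → run E
t=17: vr[E=924928/127961 F=19701/3121 H=8124416/1320183] → run H
t=18: vr[E=924928/127961 F=19701/3121 H=3773440/440061] → run F
t=19: vr[E=924928/127961 F=22822/3121 H=3773440/440061] → run E
t=20: vr[E=5423616/639805 F=22822/3121 H=3773440/440061] → run F
t=21: vr[E=5423616/639805 F=25943/3121 H=3773440/440061] → run F
t=22: vr[E=5423616/639805 H=3773440/440061] → run E
t=23: vr[E=6222592/639805 H=3773440/440061] → run H
t=24: vr[E=6222592/639805 H=14516224/1320183] → run E
t=25: vr[H=14516224/1320183] → run H
t=26: (idle)
t=27: (idle)
t=28: (idle)
t=29: (idle)
t=30: (idle)
t=31: (idle)

vruntime(E, start of tick 20) = 5423616/639805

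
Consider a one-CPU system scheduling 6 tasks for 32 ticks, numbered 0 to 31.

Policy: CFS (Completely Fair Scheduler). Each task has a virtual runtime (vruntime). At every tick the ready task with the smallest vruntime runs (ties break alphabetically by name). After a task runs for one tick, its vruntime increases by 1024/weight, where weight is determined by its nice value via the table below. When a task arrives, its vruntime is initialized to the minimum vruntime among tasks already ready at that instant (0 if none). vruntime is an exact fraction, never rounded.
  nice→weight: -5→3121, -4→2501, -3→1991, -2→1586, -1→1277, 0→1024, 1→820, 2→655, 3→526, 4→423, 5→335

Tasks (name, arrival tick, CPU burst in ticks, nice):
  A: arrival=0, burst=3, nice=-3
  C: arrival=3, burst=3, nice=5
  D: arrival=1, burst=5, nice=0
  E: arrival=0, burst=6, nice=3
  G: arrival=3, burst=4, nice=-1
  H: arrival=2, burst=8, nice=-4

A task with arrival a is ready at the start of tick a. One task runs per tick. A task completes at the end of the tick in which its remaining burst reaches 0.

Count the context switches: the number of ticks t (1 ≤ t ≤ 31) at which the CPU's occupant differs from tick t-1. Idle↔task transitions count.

context switches = 26

t=0: vr[A=0 E=0] → run A
t=1: vr[A=1024/1991 D=0 E=0] → run D
t=2: vr[A=1024/1991 D=1 E=0 H=0] → run E
t=3: vr[A=1024/1991 C=0 D=1 E=512/263 G=0 H=0] → run C
t=4: vr[A=1024/1991 C=1024/335 D=1 E=512/263 G=0 H=0] → run G
t=5: vr[A=1024/1991 C=1024/335 D=1 E=512/263 G=1024/1277 H=0] → run H
t=6: vr[A=1024/1991 C=1024/335 D=1 E=512/263 G=1024/1277 H=1024/2501] → run H
t=7: vr[A=1024/1991 C=1024/335 D=1 E=512/263 G=1024/1277 H=2048/2501] → run A
t=8: vr[A=2048/1991 C=1024/335 D=1 E=512/263 G=1024/1277 H=2048/2501] → run G
t=9: vr[A=2048/1991 C=1024/335 D=1 E=512/263 G=2048/1277 H=2048/2501] → run H
t=10: vr[A=2048/1991 C=1024/335 D=1 E=512/263 G=2048/1277 H=3072/2501] → run D
t=11: vr[A=2048/1991 C=1024/335 D=2 E=512/263 G=2048/1277 H=3072/2501] → run A
t=12: vr[C=1024/335 D=2 E=512/263 G=2048/1277 H=3072/2501] → run H
t=13: vr[C=1024/335 D=2 E=512/263 G=2048/1277 H=4096/2501] → run G
t=14: vr[C=1024/335 D=2 E=512/263 G=3072/1277 H=4096/2501] → run H
t=15: vr[C=1024/335 D=2 E=512/263 G=3072/1277 H=5120/2501] → run E
t=16: vr[C=1024/335 D=2 E=1024/263 G=3072/1277 H=5120/2501] → run D
t=17: vr[C=1024/335 D=3 E=1024/263 G=3072/1277 H=5120/2501] → run H
t=18: vr[C=1024/335 D=3 E=1024/263 G=3072/1277 H=6144/2501] → run G
t=19: vr[C=1024/335 D=3 E=1024/263 H=6144/2501] → run H
t=20: vr[C=1024/335 D=3 E=1024/263 H=7168/2501] → run H
t=21: vr[C=1024/335 D=3 E=1024/263] → run D
t=22: vr[C=1024/335 D=4 E=1024/263] → run C
t=23: vr[C=2048/335 D=4 E=1024/263] → run E
t=24: vr[C=2048/335 D=4 E=1536/263] → run D
t=25: vr[C=2048/335 E=1536/263] → run E
t=26: vr[C=2048/335 E=2048/263] → run C
t=27: vr[E=2048/263] → run E
t=28: vr[E=2560/263] → run E
t=29: (idle)
t=30: (idle)
t=31: (idle)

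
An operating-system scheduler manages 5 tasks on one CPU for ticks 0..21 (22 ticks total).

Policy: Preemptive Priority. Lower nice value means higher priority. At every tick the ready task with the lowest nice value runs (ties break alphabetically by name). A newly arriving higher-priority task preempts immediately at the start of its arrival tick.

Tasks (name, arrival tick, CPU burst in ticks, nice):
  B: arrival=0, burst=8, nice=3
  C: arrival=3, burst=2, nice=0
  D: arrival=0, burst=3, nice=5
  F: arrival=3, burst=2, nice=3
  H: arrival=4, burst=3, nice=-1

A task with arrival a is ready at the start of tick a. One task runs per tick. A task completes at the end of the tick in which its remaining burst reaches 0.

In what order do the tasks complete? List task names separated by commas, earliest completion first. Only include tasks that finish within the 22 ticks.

t=0: ready={B,D} → run B
t=1: ready={B,D} → run B
t=2: ready={B,D} → run B
t=3: ready={B,C,D,F} → run C
t=4: ready={B,C,D,F,H} → run H
t=5: ready={B,C,D,F,H} → run H
t=6: ready={B,C,D,F,H} → run H
t=7: ready={B,C,D,F} → run C
t=8: ready={B,D,F} → run B
t=9: ready={B,D,F} → run B
t=10: ready={B,D,F} → run B
t=11: ready={B,D,F} → run B
t=12: ready={B,D,F} → run B
t=13: ready={D,F} → run F
t=14: ready={D,F} → run F
t=15: ready={D} → run D
t=16: ready={D} → run D
t=17: ready={D} → run D
t=18: (idle)
t=19: (idle)
t=20: (idle)
t=21: (idle)

completion order = H, C, B, F, D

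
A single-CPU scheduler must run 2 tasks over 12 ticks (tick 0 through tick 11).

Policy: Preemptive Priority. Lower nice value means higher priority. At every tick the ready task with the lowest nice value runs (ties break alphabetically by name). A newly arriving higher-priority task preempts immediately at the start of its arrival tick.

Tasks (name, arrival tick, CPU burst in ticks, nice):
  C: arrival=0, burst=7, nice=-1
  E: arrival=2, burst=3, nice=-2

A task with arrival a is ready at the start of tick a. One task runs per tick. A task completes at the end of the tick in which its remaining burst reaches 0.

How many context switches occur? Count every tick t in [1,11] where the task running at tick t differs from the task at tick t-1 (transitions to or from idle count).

t=0: ready={C} → run C
t=1: ready={C} → run C
t=2: ready={C,E} → run E
t=3: ready={C,E} → run E
t=4: ready={C,E} → run E
t=5: ready={C} → run C
t=6: ready={C} → run C
t=7: ready={C} → run C
t=8: ready={C} → run C
t=9: ready={C} → run C
t=10: (idle)
t=11: (idle)

context switches = 3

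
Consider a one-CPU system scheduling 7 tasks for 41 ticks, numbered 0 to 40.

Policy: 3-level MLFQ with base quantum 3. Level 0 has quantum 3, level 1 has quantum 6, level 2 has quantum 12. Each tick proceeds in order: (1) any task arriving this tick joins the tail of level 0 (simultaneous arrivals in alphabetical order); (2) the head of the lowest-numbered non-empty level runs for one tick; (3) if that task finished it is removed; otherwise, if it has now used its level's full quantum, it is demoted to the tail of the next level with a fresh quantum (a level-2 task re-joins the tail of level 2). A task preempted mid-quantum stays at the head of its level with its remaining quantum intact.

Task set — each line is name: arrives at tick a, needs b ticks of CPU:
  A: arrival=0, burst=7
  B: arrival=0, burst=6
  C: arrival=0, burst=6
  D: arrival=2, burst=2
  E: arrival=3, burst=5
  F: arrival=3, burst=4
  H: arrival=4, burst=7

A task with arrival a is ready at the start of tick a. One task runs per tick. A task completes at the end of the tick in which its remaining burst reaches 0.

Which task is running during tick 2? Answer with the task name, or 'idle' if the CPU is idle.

running at tick 2 = A

t=0: L0/L1/L2 = ABC/-/- → run A
t=1: L0/L1/L2 = ABC/-/- → run A
t=2: L0/L1/L2 = ABCD/-/- → run A
t=3: L0/L1/L2 = BCDEF/A/- → run B
t=4: L0/L1/L2 = BCDEFH/A/- → run B
t=5: L0/L1/L2 = BCDEFH/A/- → run B
t=6: L0/L1/L2 = CDEFH/AB/- → run C
t=7: L0/L1/L2 = CDEFH/AB/- → run C
t=8: L0/L1/L2 = CDEFH/AB/- → run C
t=9: L0/L1/L2 = DEFH/ABC/- → run D
t=10: L0/L1/L2 = DEFH/ABC/- → run D
t=11: L0/L1/L2 = EFH/ABC/- → run E
t=12: L0/L1/L2 = EFH/ABC/- → run E
t=13: L0/L1/L2 = EFH/ABC/- → run E
t=14: L0/L1/L2 = FH/ABCE/- → run F
t=15: L0/L1/L2 = FH/ABCE/- → run F
t=16: L0/L1/L2 = FH/ABCE/- → run F
t=17: L0/L1/L2 = H/ABCEF/- → run H
t=18: L0/L1/L2 = H/ABCEF/- → run H
t=19: L0/L1/L2 = H/ABCEF/- → run H
t=20: L0/L1/L2 = -/ABCEFH/- → run A
t=21: L0/L1/L2 = -/ABCEFH/- → run A
t=22: L0/L1/L2 = -/ABCEFH/- → run A
t=23: L0/L1/L2 = -/ABCEFH/- → run A
t=24: L0/L1/L2 = -/BCEFH/- → run B
t=25: L0/L1/L2 = -/BCEFH/- → run B
t=26: L0/L1/L2 = -/BCEFH/- → run B
t=27: L0/L1/L2 = -/CEFH/- → run C
t=28: L0/L1/L2 = -/CEFH/- → run C
t=29: L0/L1/L2 = -/CEFH/- → run C
t=30: L0/L1/L2 = -/EFH/- → run E
t=31: L0/L1/L2 = -/EFH/- → run E
t=32: L0/L1/L2 = -/FH/- → run F
t=33: L0/L1/L2 = -/H/- → run H
t=34: L0/L1/L2 = -/H/- → run H
t=35: L0/L1/L2 = -/H/- → run H
t=36: L0/L1/L2 = -/H/- → run H
t=37: (idle)
t=38: (idle)
t=39: (idle)
t=40: (idle)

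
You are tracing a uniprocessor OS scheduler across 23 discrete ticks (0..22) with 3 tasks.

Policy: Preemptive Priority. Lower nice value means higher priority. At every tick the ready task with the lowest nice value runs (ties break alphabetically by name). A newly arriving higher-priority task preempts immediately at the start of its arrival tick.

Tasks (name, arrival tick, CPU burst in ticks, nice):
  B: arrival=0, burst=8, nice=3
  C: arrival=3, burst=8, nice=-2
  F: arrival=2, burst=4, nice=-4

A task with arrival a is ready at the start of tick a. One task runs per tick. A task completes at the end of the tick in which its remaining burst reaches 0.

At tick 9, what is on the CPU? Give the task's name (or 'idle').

t=0: ready={B} → run B
t=1: ready={B} → run B
t=2: ready={B,F} → run F
t=3: ready={B,C,F} → run F
t=4: ready={B,C,F} → run F
t=5: ready={B,C,F} → run F
t=6: ready={B,C} → run C
t=7: ready={B,C} → run C
t=8: ready={B,C} → run C
t=9: ready={B,C} → run C
t=10: ready={B,C} → run C
t=11: ready={B,C} → run C
t=12: ready={B,C} → run C
t=13: ready={B,C} → run C
t=14: ready={B} → run B
t=15: ready={B} → run B
t=16: ready={B} → run B
t=17: ready={B} → run B
t=18: ready={B} → run B
t=19: ready={B} → run B
t=20: (idle)
t=21: (idle)
t=22: (idle)

running at tick 9 = C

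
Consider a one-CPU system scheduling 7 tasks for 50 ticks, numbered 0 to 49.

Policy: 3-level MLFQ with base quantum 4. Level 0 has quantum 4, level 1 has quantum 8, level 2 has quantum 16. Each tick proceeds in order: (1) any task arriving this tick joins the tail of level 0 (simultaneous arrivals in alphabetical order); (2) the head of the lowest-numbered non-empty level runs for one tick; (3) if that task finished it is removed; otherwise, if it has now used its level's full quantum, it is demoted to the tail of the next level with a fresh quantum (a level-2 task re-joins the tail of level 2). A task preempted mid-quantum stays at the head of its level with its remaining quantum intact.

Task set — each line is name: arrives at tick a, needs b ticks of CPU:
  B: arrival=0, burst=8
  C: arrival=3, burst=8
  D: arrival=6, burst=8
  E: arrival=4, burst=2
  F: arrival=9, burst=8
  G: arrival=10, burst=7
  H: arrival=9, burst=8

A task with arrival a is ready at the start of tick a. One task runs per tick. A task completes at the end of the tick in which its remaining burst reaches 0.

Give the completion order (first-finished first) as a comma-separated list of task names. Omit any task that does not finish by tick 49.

completion order = E, B, C, D, F, H, G

t=0: L0/L1/L2 = B/-/- → run B
t=1: L0/L1/L2 = B/-/- → run B
t=2: L0/L1/L2 = B/-/- → run B
t=3: L0/L1/L2 = BC/-/- → run B
t=4: L0/L1/L2 = CE/B/- → run C
t=5: L0/L1/L2 = CE/B/- → run C
t=6: L0/L1/L2 = CED/B/- → run C
t=7: L0/L1/L2 = CED/B/- → run C
t=8: L0/L1/L2 = ED/BC/- → run E
t=9: L0/L1/L2 = EDFH/BC/- → run E
t=10: L0/L1/L2 = DFHG/BC/- → run D
t=11: L0/L1/L2 = DFHG/BC/- → run D
t=12: L0/L1/L2 = DFHG/BC/- → run D
t=13: L0/L1/L2 = DFHG/BC/- → run D
t=14: L0/L1/L2 = FHG/BCD/- → run F
t=15: L0/L1/L2 = FHG/BCD/- → run F
t=16: L0/L1/L2 = FHG/BCD/- → run F
t=17: L0/L1/L2 = FHG/BCD/- → run F
t=18: L0/L1/L2 = HG/BCDF/- → run H
t=19: L0/L1/L2 = HG/BCDF/- → run H
t=20: L0/L1/L2 = HG/BCDF/- → run H
t=21: L0/L1/L2 = HG/BCDF/- → run H
t=22: L0/L1/L2 = G/BCDFH/- → run G
t=23: L0/L1/L2 = G/BCDFH/- → run G
t=24: L0/L1/L2 = G/BCDFH/- → run G
t=25: L0/L1/L2 = G/BCDFH/- → run G
t=26: L0/L1/L2 = -/BCDFHG/- → run B
t=27: L0/L1/L2 = -/BCDFHG/- → run B
t=28: L0/L1/L2 = -/BCDFHG/- → run B
t=29: L0/L1/L2 = -/BCDFHG/- → run B
t=30: L0/L1/L2 = -/CDFHG/- → run C
t=31: L0/L1/L2 = -/CDFHG/- → run C
t=32: L0/L1/L2 = -/CDFHG/- → run C
t=33: L0/L1/L2 = -/CDFHG/- → run C
t=34: L0/L1/L2 = -/DFHG/- → run D
t=35: L0/L1/L2 = -/DFHG/- → run D
t=36: L0/L1/L2 = -/DFHG/- → run D
t=37: L0/L1/L2 = -/DFHG/- → run D
t=38: L0/L1/L2 = -/FHG/- → run F
t=39: L0/L1/L2 = -/FHG/- → run F
t=40: L0/L1/L2 = -/FHG/- → run F
t=41: L0/L1/L2 = -/FHG/- → run F
t=42: L0/L1/L2 = -/HG/- → run H
t=43: L0/L1/L2 = -/HG/- → run H
t=44: L0/L1/L2 = -/HG/- → run H
t=45: L0/L1/L2 = -/HG/- → run H
t=46: L0/L1/L2 = -/G/- → run G
t=47: L0/L1/L2 = -/G/- → run G
t=48: L0/L1/L2 = -/G/- → run G
t=49: (idle)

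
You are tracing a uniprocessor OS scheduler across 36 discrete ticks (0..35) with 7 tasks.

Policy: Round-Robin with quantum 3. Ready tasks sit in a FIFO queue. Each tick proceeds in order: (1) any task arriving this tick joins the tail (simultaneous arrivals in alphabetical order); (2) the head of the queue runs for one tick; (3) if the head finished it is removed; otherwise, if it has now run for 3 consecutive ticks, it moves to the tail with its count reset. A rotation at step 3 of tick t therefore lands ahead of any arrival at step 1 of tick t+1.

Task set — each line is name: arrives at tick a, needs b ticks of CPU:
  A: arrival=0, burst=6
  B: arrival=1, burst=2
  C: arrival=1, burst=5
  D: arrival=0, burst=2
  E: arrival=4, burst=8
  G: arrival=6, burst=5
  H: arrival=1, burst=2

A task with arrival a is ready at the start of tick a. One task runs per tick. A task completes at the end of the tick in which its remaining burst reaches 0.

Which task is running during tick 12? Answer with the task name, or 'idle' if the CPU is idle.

t=0: queue=[A,D] q_used=0 → run A
t=1: queue=[A,D,B,C,H] q_used=1 → run A
t=2: queue=[A,D,B,C,H] q_used=2 → run A
t=3: queue=[D,B,C,H,A] q_used=0 → run D
t=4: queue=[D,B,C,H,A,E] q_used=1 → run D
t=5: queue=[B,C,H,A,E] q_used=0 → run B
t=6: queue=[B,C,H,A,E,G] q_used=1 → run B
t=7: queue=[C,H,A,E,G] q_used=0 → run C
t=8: queue=[C,H,A,E,G] q_used=1 → run C
t=9: queue=[C,H,A,E,G] q_used=2 → run C
t=10: queue=[H,A,E,G,C] q_used=0 → run H
t=11: queue=[H,A,E,G,C] q_used=1 → run H
t=12: queue=[A,E,G,C] q_used=0 → run A
t=13: queue=[A,E,G,C] q_used=1 → run A
t=14: queue=[A,E,G,C] q_used=2 → run A
t=15: queue=[E,G,C] q_used=0 → run E
t=16: queue=[E,G,C] q_used=1 → run E
t=17: queue=[E,G,C] q_used=2 → run E
t=18: queue=[G,C,E] q_used=0 → run G
t=19: queue=[G,C,E] q_used=1 → run G
t=20: queue=[G,C,E] q_used=2 → run G
t=21: queue=[C,E,G] q_used=0 → run C
t=22: queue=[C,E,G] q_used=1 → run C
t=23: queue=[E,G] q_used=0 → run E
t=24: queue=[E,G] q_used=1 → run E
t=25: queue=[E,G] q_used=2 → run E
t=26: queue=[G,E] q_used=0 → run G
t=27: queue=[G,E] q_used=1 → run G
t=28: queue=[E] q_used=0 → run E
t=29: queue=[E] q_used=1 → run E
t=30: (idle)
t=31: (idle)
t=32: (idle)
t=33: (idle)
t=34: (idle)
t=35: (idle)

running at tick 12 = A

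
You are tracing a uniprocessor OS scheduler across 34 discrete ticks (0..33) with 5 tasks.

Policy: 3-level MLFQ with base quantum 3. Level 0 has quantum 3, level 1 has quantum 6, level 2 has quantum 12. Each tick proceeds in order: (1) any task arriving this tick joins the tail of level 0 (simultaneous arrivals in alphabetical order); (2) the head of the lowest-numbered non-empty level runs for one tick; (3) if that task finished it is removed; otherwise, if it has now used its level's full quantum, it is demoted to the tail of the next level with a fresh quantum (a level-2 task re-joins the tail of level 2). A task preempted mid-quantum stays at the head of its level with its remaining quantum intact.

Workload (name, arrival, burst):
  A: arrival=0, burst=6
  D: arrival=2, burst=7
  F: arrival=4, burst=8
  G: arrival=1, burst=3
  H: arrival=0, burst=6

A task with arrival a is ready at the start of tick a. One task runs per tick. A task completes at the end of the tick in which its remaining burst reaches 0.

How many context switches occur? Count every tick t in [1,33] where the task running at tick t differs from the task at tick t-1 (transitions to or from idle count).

context switches = 9

t=0: L0/L1/L2 = AH/-/- → run A
t=1: L0/L1/L2 = AHG/-/- → run A
t=2: L0/L1/L2 = AHGD/-/- → run A
t=3: L0/L1/L2 = HGD/A/- → run H
t=4: L0/L1/L2 = HGDF/A/- → run H
t=5: L0/L1/L2 = HGDF/A/- → run H
t=6: L0/L1/L2 = GDF/AH/- → run G
t=7: L0/L1/L2 = GDF/AH/- → run G
t=8: L0/L1/L2 = GDF/AH/- → run G
t=9: L0/L1/L2 = DF/AH/- → run D
t=10: L0/L1/L2 = DF/AH/- → run D
t=11: L0/L1/L2 = DF/AH/- → run D
t=12: L0/L1/L2 = F/AHD/- → run F
t=13: L0/L1/L2 = F/AHD/- → run F
t=14: L0/L1/L2 = F/AHD/- → run F
t=15: L0/L1/L2 = -/AHDF/- → run A
t=16: L0/L1/L2 = -/AHDF/- → run A
t=17: L0/L1/L2 = -/AHDF/- → run A
t=18: L0/L1/L2 = -/HDF/- → run H
t=19: L0/L1/L2 = -/HDF/- → run H
t=20: L0/L1/L2 = -/HDF/- → run H
t=21: L0/L1/L2 = -/DF/- → run D
t=22: L0/L1/L2 = -/DF/- → run D
t=23: L0/L1/L2 = -/DF/- → run D
t=24: L0/L1/L2 = -/DF/- → run D
t=25: L0/L1/L2 = -/F/- → run F
t=26: L0/L1/L2 = -/F/- → run F
t=27: L0/L1/L2 = -/F/- → run F
t=28: L0/L1/L2 = -/F/- → run F
t=29: L0/L1/L2 = -/F/- → run F
t=30: (idle)
t=31: (idle)
t=32: (idle)
t=33: (idle)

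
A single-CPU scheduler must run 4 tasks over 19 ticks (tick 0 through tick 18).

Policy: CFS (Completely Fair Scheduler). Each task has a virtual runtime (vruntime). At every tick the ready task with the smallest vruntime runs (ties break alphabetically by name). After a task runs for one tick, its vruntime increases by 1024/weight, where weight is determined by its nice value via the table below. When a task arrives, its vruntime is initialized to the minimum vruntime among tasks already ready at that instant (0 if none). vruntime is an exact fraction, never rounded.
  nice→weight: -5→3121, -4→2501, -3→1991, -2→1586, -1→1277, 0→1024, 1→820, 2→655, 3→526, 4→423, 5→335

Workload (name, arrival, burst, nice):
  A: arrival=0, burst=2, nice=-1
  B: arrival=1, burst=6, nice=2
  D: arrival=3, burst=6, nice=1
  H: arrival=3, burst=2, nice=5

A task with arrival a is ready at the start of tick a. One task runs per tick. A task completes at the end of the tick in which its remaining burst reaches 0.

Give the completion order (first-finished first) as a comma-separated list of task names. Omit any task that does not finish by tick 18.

t=0: vr[A=0] → run A
t=1: vr[A=1024/1277 B=1024/1277] → run A
t=2: vr[B=1024/1277] → run B
t=3: vr[B=1978368/836435 D=1978368/836435 H=1978368/836435] → run B
t=4: vr[B=3286016/836435 D=1978368/836435 H=1978368/836435] → run D
t=5: vr[B=3286016/836435 D=24787712/6858767 H=1978368/836435] → run H
t=6: vr[B=3286016/836435 D=24787712/6858767 H=303852544/56041145] → run D
t=7: vr[B=3286016/836435 D=166764032/34293835 H=303852544/56041145] → run B
t=8: vr[B=4593664/836435 D=166764032/34293835 H=303852544/56041145] → run D
t=9: vr[B=4593664/836435 D=209589504/34293835 H=303852544/56041145] → run H
t=10: vr[B=4593664/836435 D=209589504/34293835] → run B
t=11: vr[B=5901312/836435 D=209589504/34293835] → run D
t=12: vr[B=5901312/836435 D=252414976/34293835] → run B
t=13: vr[B=1441792/167287 D=252414976/34293835] → run D
t=14: vr[B=1441792/167287 D=295240448/34293835] → run D
t=15: vr[B=1441792/167287] → run B
t=16: (idle)
t=17: (idle)
t=18: (idle)

completion order = A, H, D, B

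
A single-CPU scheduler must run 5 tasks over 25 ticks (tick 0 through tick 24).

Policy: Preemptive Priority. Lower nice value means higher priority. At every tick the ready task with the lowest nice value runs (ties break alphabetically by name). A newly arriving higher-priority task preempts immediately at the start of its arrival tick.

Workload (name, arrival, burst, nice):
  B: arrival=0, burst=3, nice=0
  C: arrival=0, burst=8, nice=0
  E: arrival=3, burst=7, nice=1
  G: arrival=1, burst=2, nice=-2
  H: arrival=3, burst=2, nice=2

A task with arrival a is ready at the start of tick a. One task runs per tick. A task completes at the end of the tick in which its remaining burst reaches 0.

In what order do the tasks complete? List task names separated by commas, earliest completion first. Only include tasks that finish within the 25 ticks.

t=0: ready={B,C} → run B
t=1: ready={B,C,G} → run G
t=2: ready={B,C,G} → run G
t=3: ready={B,C,E,H} → run B
t=4: ready={B,C,E,H} → run B
t=5: ready={C,E,H} → run C
t=6: ready={C,E,H} → run C
t=7: ready={C,E,H} → run C
t=8: ready={C,E,H} → run C
t=9: ready={C,E,H} → run C
t=10: ready={C,E,H} → run C
t=11: ready={C,E,H} → run C
t=12: ready={C,E,H} → run C
t=13: ready={E,H} → run E
t=14: ready={E,H} → run E
t=15: ready={E,H} → run E
t=16: ready={E,H} → run E
t=17: ready={E,H} → run E
t=18: ready={E,H} → run E
t=19: ready={E,H} → run E
t=20: ready={H} → run H
t=21: ready={H} → run H
t=22: (idle)
t=23: (idle)
t=24: (idle)

completion order = G, B, C, E, H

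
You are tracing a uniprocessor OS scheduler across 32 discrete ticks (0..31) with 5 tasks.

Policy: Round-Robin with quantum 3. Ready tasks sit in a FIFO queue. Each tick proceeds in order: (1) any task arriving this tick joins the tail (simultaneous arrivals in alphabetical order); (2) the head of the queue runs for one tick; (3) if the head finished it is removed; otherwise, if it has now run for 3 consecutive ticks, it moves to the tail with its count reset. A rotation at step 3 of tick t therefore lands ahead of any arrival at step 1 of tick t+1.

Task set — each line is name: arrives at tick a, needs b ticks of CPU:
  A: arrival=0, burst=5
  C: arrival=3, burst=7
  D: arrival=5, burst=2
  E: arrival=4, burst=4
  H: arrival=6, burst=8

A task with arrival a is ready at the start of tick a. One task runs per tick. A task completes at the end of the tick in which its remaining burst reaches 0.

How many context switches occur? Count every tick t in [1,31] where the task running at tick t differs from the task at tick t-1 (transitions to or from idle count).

context switches = 10

t=0: queue=[A] q_used=0 → run A
t=1: queue=[A] q_used=1 → run A
t=2: queue=[A] q_used=2 → run A
t=3: queue=[A,C] q_used=0 → run A
t=4: queue=[A,C,E] q_used=1 → run A
t=5: queue=[C,E,D] q_used=0 → run C
t=6: queue=[C,E,D,H] q_used=1 → run C
t=7: queue=[C,E,D,H] q_used=2 → run C
t=8: queue=[E,D,H,C] q_used=0 → run E
t=9: queue=[E,D,H,C] q_used=1 → run E
t=10: queue=[E,D,H,C] q_used=2 → run E
t=11: queue=[D,H,C,E] q_used=0 → run D
t=12: queue=[D,H,C,E] q_used=1 → run D
t=13: queue=[H,C,E] q_used=0 → run H
t=14: queue=[H,C,E] q_used=1 → run H
t=15: queue=[H,C,E] q_used=2 → run H
t=16: queue=[C,E,H] q_used=0 → run C
t=17: queue=[C,E,H] q_used=1 → run C
t=18: queue=[C,E,H] q_used=2 → run C
t=19: queue=[E,H,C] q_used=0 → run E
t=20: queue=[H,C] q_used=0 → run H
t=21: queue=[H,C] q_used=1 → run H
t=22: queue=[H,C] q_used=2 → run H
t=23: queue=[C,H] q_used=0 → run C
t=24: queue=[H] q_used=0 → run H
t=25: queue=[H] q_used=1 → run H
t=26: (idle)
t=27: (idle)
t=28: (idle)
t=29: (idle)
t=30: (idle)
t=31: (idle)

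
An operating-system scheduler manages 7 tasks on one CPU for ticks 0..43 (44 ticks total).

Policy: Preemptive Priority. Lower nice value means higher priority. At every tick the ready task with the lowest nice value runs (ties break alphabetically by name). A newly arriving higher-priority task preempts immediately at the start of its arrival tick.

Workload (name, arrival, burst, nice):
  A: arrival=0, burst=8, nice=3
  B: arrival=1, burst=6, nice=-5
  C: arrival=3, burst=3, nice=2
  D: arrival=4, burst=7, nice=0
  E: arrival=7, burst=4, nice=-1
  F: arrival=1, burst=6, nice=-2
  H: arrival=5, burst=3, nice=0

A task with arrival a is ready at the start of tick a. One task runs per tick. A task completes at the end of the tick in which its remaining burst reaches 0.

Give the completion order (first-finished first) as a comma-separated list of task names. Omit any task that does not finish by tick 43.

t=0: ready={A} → run A
t=1: ready={A,B,F} → run B
t=2: ready={A,B,F} → run B
t=3: ready={A,B,C,F} → run B
t=4: ready={A,B,C,D,F} → run B
t=5: ready={A,B,C,D,F,H} → run B
t=6: ready={A,B,C,D,F,H} → run B
t=7: ready={A,C,D,E,F,H} → run F
t=8: ready={A,C,D,E,F,H} → run F
t=9: ready={A,C,D,E,F,H} → run F
t=10: ready={A,C,D,E,F,H} → run F
t=11: ready={A,C,D,E,F,H} → run F
t=12: ready={A,C,D,E,F,H} → run F
t=13: ready={A,C,D,E,H} → run E
t=14: ready={A,C,D,E,H} → run E
t=15: ready={A,C,D,E,H} → run E
t=16: ready={A,C,D,E,H} → run E
t=17: ready={A,C,D,H} → run D
t=18: ready={A,C,D,H} → run D
t=19: ready={A,C,D,H} → run D
t=20: ready={A,C,D,H} → run D
t=21: ready={A,C,D,H} → run D
t=22: ready={A,C,D,H} → run D
t=23: ready={A,C,D,H} → run D
t=24: ready={A,C,H} → run H
t=25: ready={A,C,H} → run H
t=26: ready={A,C,H} → run H
t=27: ready={A,C} → run C
t=28: ready={A,C} → run C
t=29: ready={A,C} → run C
t=30: ready={A} → run A
t=31: ready={A} → run A
t=32: ready={A} → run A
t=33: ready={A} → run A
t=34: ready={A} → run A
t=35: ready={A} → run A
t=36: ready={A} → run A
t=37: (idle)
t=38: (idle)
t=39: (idle)
t=40: (idle)
t=41: (idle)
t=42: (idle)
t=43: (idle)

completion order = B, F, E, D, H, C, A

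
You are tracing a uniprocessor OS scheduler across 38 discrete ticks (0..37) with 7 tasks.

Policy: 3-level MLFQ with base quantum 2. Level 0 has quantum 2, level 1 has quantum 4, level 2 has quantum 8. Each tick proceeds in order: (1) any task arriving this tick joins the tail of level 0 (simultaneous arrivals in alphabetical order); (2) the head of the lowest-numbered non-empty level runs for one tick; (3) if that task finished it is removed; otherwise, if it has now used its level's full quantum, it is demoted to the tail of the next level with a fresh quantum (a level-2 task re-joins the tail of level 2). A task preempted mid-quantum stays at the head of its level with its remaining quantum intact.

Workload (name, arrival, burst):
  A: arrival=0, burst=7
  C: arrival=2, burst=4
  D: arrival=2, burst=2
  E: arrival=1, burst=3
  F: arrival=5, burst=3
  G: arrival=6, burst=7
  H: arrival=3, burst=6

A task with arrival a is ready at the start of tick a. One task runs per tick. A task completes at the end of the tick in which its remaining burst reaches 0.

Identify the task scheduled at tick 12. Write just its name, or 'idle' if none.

running at tick 12 = G

t=0: L0/L1/L2 = A/-/- → run A
t=1: L0/L1/L2 = AE/-/- → run A
t=2: L0/L1/L2 = ECD/A/- → run E
t=3: L0/L1/L2 = ECDH/A/- → run E
t=4: L0/L1/L2 = CDH/AE/- → run C
t=5: L0/L1/L2 = CDHF/AE/- → run C
t=6: L0/L1/L2 = DHFG/AEC/- → run D
t=7: L0/L1/L2 = DHFG/AEC/- → run D
t=8: L0/L1/L2 = HFG/AEC/- → run H
t=9: L0/L1/L2 = HFG/AEC/- → run H
t=10: L0/L1/L2 = FG/AECH/- → run F
t=11: L0/L1/L2 = FG/AECH/- → run F
t=12: L0/L1/L2 = G/AECHF/- → run G
t=13: L0/L1/L2 = G/AECHF/- → run G
t=14: L0/L1/L2 = -/AECHFG/- → run A
t=15: L0/L1/L2 = -/AECHFG/- → run A
t=16: L0/L1/L2 = -/AECHFG/- → run A
t=17: L0/L1/L2 = -/AECHFG/- → run A
t=18: L0/L1/L2 = -/ECHFG/A → run E
t=19: L0/L1/L2 = -/CHFG/A → run C
t=20: L0/L1/L2 = -/CHFG/A → run C
t=21: L0/L1/L2 = -/HFG/A → run H
t=22: L0/L1/L2 = -/HFG/A → run H
t=23: L0/L1/L2 = -/HFG/A → run H
t=24: L0/L1/L2 = -/HFG/A → run H
t=25: L0/L1/L2 = -/FG/A → run F
t=26: L0/L1/L2 = -/G/A → run G
t=27: L0/L1/L2 = -/G/A → run G
t=28: L0/L1/L2 = -/G/A → run G
t=29: L0/L1/L2 = -/G/A → run G
t=30: L0/L1/L2 = -/-/AG → run A
t=31: L0/L1/L2 = -/-/G → run G
t=32: (idle)
t=33: (idle)
t=34: (idle)
t=35: (idle)
t=36: (idle)
t=37: (idle)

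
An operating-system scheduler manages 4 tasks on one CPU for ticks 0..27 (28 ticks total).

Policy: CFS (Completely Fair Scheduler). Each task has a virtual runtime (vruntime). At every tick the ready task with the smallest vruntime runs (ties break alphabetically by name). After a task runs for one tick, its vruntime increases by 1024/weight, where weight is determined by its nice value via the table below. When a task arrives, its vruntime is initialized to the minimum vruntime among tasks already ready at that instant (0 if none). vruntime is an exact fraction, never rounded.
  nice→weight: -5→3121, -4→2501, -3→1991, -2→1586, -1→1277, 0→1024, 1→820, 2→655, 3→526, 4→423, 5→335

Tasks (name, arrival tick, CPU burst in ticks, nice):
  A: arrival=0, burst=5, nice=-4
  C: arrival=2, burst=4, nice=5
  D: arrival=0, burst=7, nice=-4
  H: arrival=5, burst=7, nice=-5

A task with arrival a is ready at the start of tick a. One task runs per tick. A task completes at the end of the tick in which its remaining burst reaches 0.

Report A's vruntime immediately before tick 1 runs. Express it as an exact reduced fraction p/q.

vruntime(A, start of tick 1) = 1024/2501

t=0: vr[A=0 D=0] → run A
t=1: vr[A=1024/2501 D=0] → run D
t=2: vr[A=1024/2501 C=1024/2501 D=1024/2501] → run A
t=3: vr[A=2048/2501 C=1024/2501 D=1024/2501] → run C
t=4: vr[A=2048/2501 C=2904064/837835 D=1024/2501] → run D
t=5: vr[A=2048/2501 C=2904064/837835 D=2048/2501 H=2048/2501] → run A
t=6: vr[A=3072/2501 C=2904064/837835 D=2048/2501 H=2048/2501] → run D
t=7: vr[A=3072/2501 C=2904064/837835 D=3072/2501 H=2048/2501] → run H
t=8: vr[A=3072/2501 C=2904064/837835 D=3072/2501 H=8952832/7805621] → run H
t=9: vr[A=3072/2501 C=2904064/837835 D=3072/2501 H=11513856/7805621] → run A
t=10: vr[A=4096/2501 C=2904064/837835 D=3072/2501 H=11513856/7805621] → run D
t=11: vr[A=4096/2501 C=2904064/837835 D=4096/2501 H=11513856/7805621] → run H
t=12: vr[A=4096/2501 C=2904064/837835 D=4096/2501 H=14074880/7805621] → run A
t=13: vr[C=2904064/837835 D=4096/2501 H=14074880/7805621] → run D
t=14: vr[C=2904064/837835 D=5120/2501 H=14074880/7805621] → run H
t=15: vr[C=2904064/837835 D=5120/2501 H=16635904/7805621] → run D
t=16: vr[C=2904064/837835 D=6144/2501 H=16635904/7805621] → run H
t=17: vr[C=2904064/837835 D=6144/2501 H=19196928/7805621] → run D
t=18: vr[C=2904064/837835 H=19196928/7805621] → run H
t=19: vr[C=2904064/837835 H=21757952/7805621] → run H
t=20: vr[C=2904064/837835] → run C
t=21: vr[C=5465088/837835] → run C
t=22: vr[C=8026112/837835] → run C
t=23: (idle)
t=24: (idle)
t=25: (idle)
t=26: (idle)
t=27: (idle)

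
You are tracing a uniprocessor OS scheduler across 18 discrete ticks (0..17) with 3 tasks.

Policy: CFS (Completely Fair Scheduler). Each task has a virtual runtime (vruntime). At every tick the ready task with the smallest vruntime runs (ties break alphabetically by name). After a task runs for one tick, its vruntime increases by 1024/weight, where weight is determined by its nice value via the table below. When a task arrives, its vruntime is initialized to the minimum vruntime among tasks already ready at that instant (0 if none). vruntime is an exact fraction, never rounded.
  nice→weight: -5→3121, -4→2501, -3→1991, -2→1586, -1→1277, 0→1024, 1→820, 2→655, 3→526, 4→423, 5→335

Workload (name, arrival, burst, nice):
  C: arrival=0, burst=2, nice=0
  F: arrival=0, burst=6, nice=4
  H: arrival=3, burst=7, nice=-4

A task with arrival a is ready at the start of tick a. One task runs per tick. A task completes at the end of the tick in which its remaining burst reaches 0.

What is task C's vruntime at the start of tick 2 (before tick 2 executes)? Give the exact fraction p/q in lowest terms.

t=0: vr[C=0 F=0] → run C
t=1: vr[C=1 F=0] → run F
t=2: vr[C=1 F=1024/423] → run C
t=3: vr[F=1024/423 H=1024/423] → run F
t=4: vr[F=2048/423 H=1024/423] → run H
t=5: vr[F=2048/423 H=2994176/1057923] → run H
t=6: vr[F=2048/423 H=3427328/1057923] → run H
t=7: vr[F=2048/423 H=3860480/1057923] → run H
t=8: vr[F=2048/423 H=4293632/1057923] → run H
t=9: vr[F=2048/423 H=4726784/1057923] → run H
t=10: vr[F=2048/423 H=5159936/1057923] → run F
t=11: vr[F=1024/141 H=5159936/1057923] → run H
t=12: vr[F=1024/141] → run F
t=13: vr[F=4096/423] → run F
t=14: vr[F=5120/423] → run F
t=15: (idle)
t=16: (idle)
t=17: (idle)

vruntime(C, start of tick 2) = 1/1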